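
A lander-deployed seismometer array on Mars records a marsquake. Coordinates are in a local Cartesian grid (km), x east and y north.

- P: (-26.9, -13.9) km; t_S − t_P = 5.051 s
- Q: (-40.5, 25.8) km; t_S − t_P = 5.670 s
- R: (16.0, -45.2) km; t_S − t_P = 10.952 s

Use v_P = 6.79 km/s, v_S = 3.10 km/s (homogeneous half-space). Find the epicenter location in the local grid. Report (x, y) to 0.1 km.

Distance from S−P lag: d = Δt · v_P v_S / (v_P − v_S) = Δt · (6.79·3.10)/(6.79−3.10) ≈ 5.7043·Δt.
So d_P = 28.81, d_Q = 32.34, d_R = 62.47 km.
Circle about each station: (x + 26.9)² + (y + 13.9)² = 28.81²; (x + 40.5)² + (y − 25.8)² = 32.34²; (x − 16.0)² + (y + 45.2)² = 62.47².
Subtracting the P equation from the Q and R equations removes the quadratic terms:
-27.2 x + 79.4 y = 1173.21
85.8 x − 62.6 y = -1690.26
Solving the 2×2 system: x ≈ -11.9, y ≈ 10.7 km.

-11.9 km east, 10.7 km north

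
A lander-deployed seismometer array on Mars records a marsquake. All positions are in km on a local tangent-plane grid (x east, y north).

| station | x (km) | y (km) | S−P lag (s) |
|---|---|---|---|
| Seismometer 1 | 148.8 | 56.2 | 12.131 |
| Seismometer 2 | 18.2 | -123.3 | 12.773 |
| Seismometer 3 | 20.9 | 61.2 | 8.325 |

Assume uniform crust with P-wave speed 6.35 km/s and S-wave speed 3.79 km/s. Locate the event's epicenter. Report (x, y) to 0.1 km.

Distance from S−P lag: d = Δt · v_P v_S / (v_P − v_S) = Δt · (6.35·3.79)/(6.35−3.79) ≈ 9.4010·Δt.
So d_Seismometer 1 = 114.04, d_Seismometer 2 = 120.08, d_Seismometer 3 = 78.26 km.
Circle about each station: (x − 148.8)² + (y − 56.2)² = 114.04²; (x − 18.2)² + (y + 123.3)² = 120.08²; (x − 20.9)² + (y − 61.2)² = 78.26².
Subtracting pairs of circle equations eliminates x²+y² and gives linear equations (the radical axes):
-261.2 x − 359.0 y = -11179.83
-255.8 x + 10.0 y = -14237.14
Solving the 2×2 system: x ≈ 55.3, y ≈ -9.1 km.

55.3 km east, -9.1 km north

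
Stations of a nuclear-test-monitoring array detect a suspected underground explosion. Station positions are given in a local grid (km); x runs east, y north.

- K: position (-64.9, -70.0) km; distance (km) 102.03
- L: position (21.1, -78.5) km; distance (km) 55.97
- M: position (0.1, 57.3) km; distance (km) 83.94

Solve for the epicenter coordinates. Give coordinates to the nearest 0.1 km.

Circle about each station: (x + 64.9)² + (y + 70.0)² = 102.03²; (x − 21.1)² + (y + 78.5)² = 55.97²; (x − 0.1)² + (y − 57.3)² = 83.94².
Subtracting pairs of circle equations eliminates x²+y² and gives linear equations (the radical axes):
172.0 x − 17.0 y = 4772.93
130.0 x + 254.6 y = -2464.51
Solving the 2×2 system: x ≈ 25.5, y ≈ -22.7 km.

(25.5, -22.7)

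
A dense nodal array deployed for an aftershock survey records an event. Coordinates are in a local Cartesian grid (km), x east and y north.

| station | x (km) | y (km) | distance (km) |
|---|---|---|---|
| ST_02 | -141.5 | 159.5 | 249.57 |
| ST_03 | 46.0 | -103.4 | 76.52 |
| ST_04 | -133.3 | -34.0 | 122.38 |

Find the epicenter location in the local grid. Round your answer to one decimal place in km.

Circle about each station: (x + 141.5)² + (y − 159.5)² = 249.57²; (x − 46.0)² + (y + 103.4)² = 76.52²; (x + 133.3)² + (y + 34.0)² = 122.38².
Subtracting the ST_02 equation from the ST_03 and ST_04 equations removes the quadratic terms:
375.0 x − 525.8 y = 23774.93
16.4 x − 387.0 y = 20770.71
Solving the 2×2 system: x ≈ -12.6, y ≈ -54.2 km.

(-12.6, -54.2)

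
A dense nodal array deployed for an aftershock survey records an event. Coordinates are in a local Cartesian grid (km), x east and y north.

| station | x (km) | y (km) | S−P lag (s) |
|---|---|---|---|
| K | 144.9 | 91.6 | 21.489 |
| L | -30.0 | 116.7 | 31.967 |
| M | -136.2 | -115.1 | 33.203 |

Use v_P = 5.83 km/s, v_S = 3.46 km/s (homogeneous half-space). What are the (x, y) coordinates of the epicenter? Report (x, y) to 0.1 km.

Distance from S−P lag: d = Δt · v_P v_S / (v_P − v_S) = Δt · (5.83·3.46)/(5.83−3.46) ≈ 8.5113·Δt.
So d_K = 182.90, d_L = 272.08, d_M = 282.60 km.
Circle about each station: (x − 144.9)² + (y − 91.6)² = 182.90²; (x + 30.0)² + (y − 116.7)² = 272.08²; (x + 136.2)² + (y + 115.1)² = 282.60².
Subtracting the K equation from the L and M equations removes the quadratic terms:
-349.8 x + 50.2 y = -55442.80
-562.2 x − 413.4 y = -43998.47
Solving the 2×2 system: x ≈ 145.4, y ≈ -91.3 km.

x ≈ 145.4 km, y ≈ -91.3 km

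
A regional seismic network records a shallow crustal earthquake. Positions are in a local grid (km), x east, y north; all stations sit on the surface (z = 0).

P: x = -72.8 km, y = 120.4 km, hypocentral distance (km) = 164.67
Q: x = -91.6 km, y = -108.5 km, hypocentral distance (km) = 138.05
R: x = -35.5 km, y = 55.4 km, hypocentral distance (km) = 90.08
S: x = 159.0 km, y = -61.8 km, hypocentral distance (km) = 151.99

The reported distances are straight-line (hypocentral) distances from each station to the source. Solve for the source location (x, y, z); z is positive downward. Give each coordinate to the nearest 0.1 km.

(13.4, -19.5, 10.6)

Each station gives a sphere (x−x_i)² + (y−y_i)² + z² = d_i² (stations at z=0).
Subtracting the P sphere from Q and R: z² cancels, leaving linear equations in x and y:
-37.6 x − 457.8 y = 8425.22
74.6 x − 130.0 y = 3535.21
Solving: x ≈ 13.400, y ≈ -19.504 km (keep extra digits for the depth step; rounded: 13.4, -19.5).
Then from the P sphere: z² = 164.67² − (x + 72.8)² − (y − 120.4)² with x = 13.400, y = -19.504, so z ≈ 10.613 ≈ 10.6 km.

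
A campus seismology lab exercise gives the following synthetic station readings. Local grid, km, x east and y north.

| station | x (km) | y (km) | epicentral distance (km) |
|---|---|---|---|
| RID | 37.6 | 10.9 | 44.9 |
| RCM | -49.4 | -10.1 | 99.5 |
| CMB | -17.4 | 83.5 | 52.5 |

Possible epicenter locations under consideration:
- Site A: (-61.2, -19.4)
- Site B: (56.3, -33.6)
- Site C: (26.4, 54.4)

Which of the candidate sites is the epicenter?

Site C

For each candidate, compare |candidate − station| to the reported distance:
Site A: residuals RID 58.4, RCM 84.5, CMB 59.3 → max 84.5 km
Site B: residuals RID 3.4, RCM 8.8, CMB 85.9 → max 85.9 km
Site C: residuals RID 0.0, RCM 0.0, CMB 0.1 → max 0.1 km
Only Site C has all residuals ≈ 0.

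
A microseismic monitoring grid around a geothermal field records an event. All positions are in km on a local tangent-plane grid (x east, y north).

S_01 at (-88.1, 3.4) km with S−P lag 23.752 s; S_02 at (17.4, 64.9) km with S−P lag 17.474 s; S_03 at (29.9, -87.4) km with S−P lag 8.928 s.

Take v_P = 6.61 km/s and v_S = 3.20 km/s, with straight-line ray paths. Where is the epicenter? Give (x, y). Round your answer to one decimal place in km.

Distance from S−P lag: d = Δt · v_P v_S / (v_P − v_S) = Δt · (6.61·3.20)/(6.61−3.20) ≈ 6.2029·Δt.
So d_S_01 = 147.33, d_S_02 = 108.39, d_S_03 = 55.38 km.
Circle about each station: (x + 88.1)² + (y − 3.4)² = 147.33²; (x − 17.4)² + (y − 64.9)² = 108.39²; (x − 29.9)² + (y + 87.4)² = 55.38².
Subtracting pairs of circle equations eliminates x²+y² and gives linear equations (the radical axes):
211.0 x + 123.0 y = 6699.34
236.0 x − 181.6 y = 19398.78
Solving the 2×2 system: x ≈ 53.5, y ≈ -37.3 km.

(53.5, -37.3)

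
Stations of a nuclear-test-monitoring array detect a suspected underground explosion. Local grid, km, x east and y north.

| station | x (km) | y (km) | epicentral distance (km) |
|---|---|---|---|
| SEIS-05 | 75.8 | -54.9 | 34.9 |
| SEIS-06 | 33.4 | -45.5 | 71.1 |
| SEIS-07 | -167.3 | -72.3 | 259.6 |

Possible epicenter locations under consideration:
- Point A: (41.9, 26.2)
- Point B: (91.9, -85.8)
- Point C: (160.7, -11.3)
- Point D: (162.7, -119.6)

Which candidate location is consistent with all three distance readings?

For each candidate, compare |candidate − station| to the reported distance:
Point A: residuals SEIS-05 53.0, SEIS-06 1.1, SEIS-07 28.4 → max 53.0 km
Point B: residuals SEIS-05 0.1, SEIS-06 0.1, SEIS-07 0.0 → max 0.1 km
Point C: residuals SEIS-05 60.5, SEIS-06 60.7, SEIS-07 74.0 → max 74.0 km
Point D: residuals SEIS-05 73.4, SEIS-06 77.9, SEIS-07 73.8 → max 77.9 km
Only Point B has all residuals ≈ 0.

Point B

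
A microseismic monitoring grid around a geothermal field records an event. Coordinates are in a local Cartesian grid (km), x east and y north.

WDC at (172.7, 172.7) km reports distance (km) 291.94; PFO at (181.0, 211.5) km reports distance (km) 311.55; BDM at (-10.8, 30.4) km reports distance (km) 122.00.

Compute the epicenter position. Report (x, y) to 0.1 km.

Circle about each station: (x − 172.7)² + (y − 172.7)² = 291.94²; (x − 181.0)² + (y − 211.5)² = 311.55²; (x + 10.8)² + (y − 30.4)² = 122.00².
Subtracting the WDC equation from the PFO and BDM equations removes the quadratic terms:
16.6 x + 77.6 y = 6008.23
-367.0 x − 284.6 y = 11735.18
Solving the 2×2 system: x ≈ -110.3, y ≈ 101.0 km.

x ≈ -110.3 km, y ≈ 101.0 km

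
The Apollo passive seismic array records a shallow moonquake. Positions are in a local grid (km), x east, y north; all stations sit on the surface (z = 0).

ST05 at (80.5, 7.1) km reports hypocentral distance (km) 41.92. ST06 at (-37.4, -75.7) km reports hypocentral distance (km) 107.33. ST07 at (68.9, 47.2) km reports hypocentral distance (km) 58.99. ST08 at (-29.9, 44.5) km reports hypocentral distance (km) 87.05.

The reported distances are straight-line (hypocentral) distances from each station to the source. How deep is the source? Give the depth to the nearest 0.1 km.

depth ≈ 11.1 km

Each station gives a sphere (x−x_i)² + (y−y_i)² + z² = d_i² (stations at z=0).
Subtracting the ST05 sphere from ST06 and ST07: z² cancels, leaving linear equations in x and y:
-235.8 x − 165.6 y = -9163.85
-23.2 x + 80.2 y = -1278.14
Solving: x ≈ 41.603, y ≈ -3.902 km (keep extra digits for the depth step; rounded: 41.6, -3.9).
Then from the ST05 sphere: z² = 41.92² − (x − 80.5)² − (y − 7.1)² with x = 41.603, y = -3.902, so z ≈ 11.103 ≈ 11.1 km.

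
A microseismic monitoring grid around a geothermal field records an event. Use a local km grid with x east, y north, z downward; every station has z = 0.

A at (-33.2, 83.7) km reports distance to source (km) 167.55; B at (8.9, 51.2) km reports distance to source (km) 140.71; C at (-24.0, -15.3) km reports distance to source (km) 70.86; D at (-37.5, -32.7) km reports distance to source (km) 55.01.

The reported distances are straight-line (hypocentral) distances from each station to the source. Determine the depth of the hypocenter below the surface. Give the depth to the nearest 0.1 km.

Each station gives a sphere (x−x_i)² + (y−y_i)² + z² = d_i² (stations at z=0).
Subtracting the A sphere from B and C: z² cancels, leaving linear equations in x and y:
84.2 x − 65.0 y = 2866.42
18.4 x − 198.0 y = 15754.02
Solving: x ≈ -29.496, y ≈ -82.307 km (keep extra digits for the depth step; rounded: -29.5, -82.3).
Then from the A sphere: z² = 167.55² − (x + 33.2)² − (y − 83.7)² with x = -29.496, y = -82.307, so z ≈ 22.382 ≈ 22.4 km.

z ≈ 22.4 km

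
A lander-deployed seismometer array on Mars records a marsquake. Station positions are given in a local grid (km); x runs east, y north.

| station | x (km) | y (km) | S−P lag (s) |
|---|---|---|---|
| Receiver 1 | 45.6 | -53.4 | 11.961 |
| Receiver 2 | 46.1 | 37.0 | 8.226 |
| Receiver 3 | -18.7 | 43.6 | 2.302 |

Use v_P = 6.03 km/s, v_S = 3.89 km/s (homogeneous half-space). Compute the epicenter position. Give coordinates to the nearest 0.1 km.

-43.9 km east, 42.4 km north

Distance from S−P lag: d = Δt · v_P v_S / (v_P − v_S) = Δt · (6.03·3.89)/(6.03−3.89) ≈ 10.9611·Δt.
So d_Receiver 1 = 131.11, d_Receiver 2 = 90.17, d_Receiver 3 = 25.23 km.
Circle about each station: (x − 45.6)² + (y + 53.4)² = 131.11²; (x − 46.1)² + (y − 37.0)² = 90.17²; (x + 18.7)² + (y − 43.6)² = 25.23².
Subtracting the Receiver 1 equation from the Receiver 2 and Receiver 3 equations removes the quadratic terms:
1.0 x + 180.8 y = 7622.49
-128.6 x + 194.0 y = 13873.01
Solving the 2×2 system: x ≈ -43.9, y ≈ 42.4 km.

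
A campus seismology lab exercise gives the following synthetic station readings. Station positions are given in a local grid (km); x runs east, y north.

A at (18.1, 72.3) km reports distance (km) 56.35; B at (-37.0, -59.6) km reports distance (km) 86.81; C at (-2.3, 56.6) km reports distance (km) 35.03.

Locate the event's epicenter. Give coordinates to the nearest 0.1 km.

x ≈ -7.1 km, y ≈ 21.9 km

Circle about each station: (x − 18.1)² + (y − 72.3)² = 56.35²; (x + 37.0)² + (y + 59.6)² = 86.81²; (x + 2.3)² + (y − 56.6)² = 35.03².
Subtracting the A equation from the B and C equations removes the quadratic terms:
-110.2 x − 263.8 y = -4994.39
-40.8 x − 31.4 y = -397.83
Solving the 2×2 system: x ≈ -7.1, y ≈ 21.9 km.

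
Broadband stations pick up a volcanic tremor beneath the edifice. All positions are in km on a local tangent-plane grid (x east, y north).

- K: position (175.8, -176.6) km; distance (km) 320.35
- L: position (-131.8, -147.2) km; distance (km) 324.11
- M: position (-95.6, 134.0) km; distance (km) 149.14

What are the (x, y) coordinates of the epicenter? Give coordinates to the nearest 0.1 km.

Circle about each station: (x − 175.8)² + (y + 176.6)² = 320.35²; (x + 131.8)² + (y + 147.2)² = 324.11²; (x + 95.6)² + (y − 134.0)² = 149.14².
Subtracting the K equation from the L and M equations removes the quadratic terms:
-615.2 x + 58.8 y = -25477.29
-542.8 x + 621.2 y = 45383.54
Solving the 2×2 system: x ≈ 52.8, y ≈ 119.2 km.
Check against K (with the unrounded x, y): √((x − 175.8)²+(y + 176.6)²) = 320.35 ≈ 320.35 km. ✓

52.8 km east, 119.2 km north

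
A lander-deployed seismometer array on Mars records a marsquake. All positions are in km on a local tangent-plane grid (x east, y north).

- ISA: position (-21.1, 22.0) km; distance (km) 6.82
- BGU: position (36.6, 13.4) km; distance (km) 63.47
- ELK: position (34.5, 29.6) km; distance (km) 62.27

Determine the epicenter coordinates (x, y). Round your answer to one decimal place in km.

-26.7 km east, 18.1 km north

Circle about each station: (x + 21.1)² + (y − 22.0)² = 6.82²; (x − 36.6)² + (y − 13.4)² = 63.47²; (x − 34.5)² + (y − 29.6)² = 62.27².
Subtracting pairs of circle equations eliminates x²+y² and gives linear equations (the radical axes):
115.4 x − 17.2 y = -3392.02
111.2 x + 15.2 y = -2693.84
Solving the 2×2 system: x ≈ -26.7, y ≈ 18.1 km.
Check against ISA (with the unrounded x, y): √((x + 21.1)²+(y − 22.0)²) = 6.83 ≈ 6.82 km. ✓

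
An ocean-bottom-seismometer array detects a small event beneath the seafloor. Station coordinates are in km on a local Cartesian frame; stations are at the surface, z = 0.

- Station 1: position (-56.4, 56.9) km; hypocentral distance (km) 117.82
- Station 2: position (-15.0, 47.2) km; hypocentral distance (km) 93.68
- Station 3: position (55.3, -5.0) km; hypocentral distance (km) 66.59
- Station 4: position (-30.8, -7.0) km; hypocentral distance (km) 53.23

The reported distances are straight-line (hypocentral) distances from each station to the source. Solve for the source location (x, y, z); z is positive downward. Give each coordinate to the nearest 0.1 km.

Each station gives a sphere (x−x_i)² + (y−y_i)² + z² = d_i² (stations at z=0).
Subtracting the Station 1 sphere from Station 2 and Station 3: z² cancels, leaving linear equations in x and y:
82.8 x − 19.4 y = 1139.88
223.4 x − 123.8 y = 6111.84
Solving: x ≈ 3.811, y ≈ -42.492 km (keep extra digits for the depth step; rounded: 3.8, -42.5).
Then from the Station 1 sphere: z² = 117.82² − (x + 56.4)² − (y − 56.9)² with x = 3.811, y = -42.492, so z ≈ 19.427 ≈ 19.4 km.

(3.8, -42.5, 19.4)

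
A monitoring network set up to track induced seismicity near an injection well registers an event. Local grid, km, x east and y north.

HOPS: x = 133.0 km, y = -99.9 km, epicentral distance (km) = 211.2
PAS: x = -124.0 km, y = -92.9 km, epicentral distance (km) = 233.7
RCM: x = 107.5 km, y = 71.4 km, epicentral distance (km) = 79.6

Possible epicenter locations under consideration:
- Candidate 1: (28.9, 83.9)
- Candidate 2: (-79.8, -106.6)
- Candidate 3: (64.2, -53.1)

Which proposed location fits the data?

For each candidate, compare |candidate − station| to the reported distance:
Candidate 1: residuals HOPS 0.0, PAS 0.0, RCM 0.0 → max 0.0 km
Candidate 2: residuals HOPS 1.7, PAS 187.4, RCM 178.8 → max 187.4 km
Candidate 3: residuals HOPS 128.0, PAS 41.3, RCM 52.2 → max 128.0 km
Only Candidate 1 has all residuals ≈ 0.

Candidate 1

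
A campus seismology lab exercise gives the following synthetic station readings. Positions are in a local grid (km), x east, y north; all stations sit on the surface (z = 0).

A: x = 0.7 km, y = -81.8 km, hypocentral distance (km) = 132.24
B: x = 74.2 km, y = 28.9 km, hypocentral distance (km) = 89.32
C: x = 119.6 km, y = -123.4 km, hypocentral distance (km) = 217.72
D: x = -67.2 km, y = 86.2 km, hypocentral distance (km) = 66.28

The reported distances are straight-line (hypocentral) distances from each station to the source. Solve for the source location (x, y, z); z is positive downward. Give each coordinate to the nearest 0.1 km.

Each station gives a sphere (x−x_i)² + (y−y_i)² + z² = d_i² (stations at z=0).
Subtracting the A sphere from B and C: z² cancels, leaving linear equations in x and y:
147.0 x + 221.4 y = 9158.48
237.8 x − 83.2 y = -7074.59
Solving: x ≈ -12.397, y ≈ 49.597 km (keep extra digits for the depth step; rounded: -12.4, 49.6).
Then from the A sphere: z² = 132.24² − (x − 0.7)² − (y + 81.8)² with x = -12.397, y = 49.597, so z ≈ 7.121 ≈ 7.1 km.
Check against D (with the unrounded solution): distance 66.28 ≈ 66.28 km. ✓

(-12.4, 49.6, 7.1)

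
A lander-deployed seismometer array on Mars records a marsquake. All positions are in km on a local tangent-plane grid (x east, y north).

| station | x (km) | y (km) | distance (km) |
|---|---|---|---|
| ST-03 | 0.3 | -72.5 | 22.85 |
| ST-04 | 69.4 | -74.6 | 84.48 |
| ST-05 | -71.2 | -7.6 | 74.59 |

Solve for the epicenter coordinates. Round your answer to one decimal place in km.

x ≈ -12.4 km, y ≈ -53.5 km

Circle about each station: (x − 0.3)² + (y + 72.5)² = 22.85²; (x − 69.4)² + (y + 74.6)² = 84.48²; (x + 71.2)² + (y + 7.6)² = 74.59².
Subtracting the ST-03 equation from the ST-04 and ST-05 equations removes the quadratic terms:
138.2 x − 4.2 y = -1489.57
-143.0 x + 129.8 y = -5170.69
Solving the 2×2 system: x ≈ -12.4, y ≈ -53.5 km.
Check against ST-03 (with the unrounded x, y): √((x − 0.3)²+(y + 72.5)²) = 22.85 ≈ 22.85 km. ✓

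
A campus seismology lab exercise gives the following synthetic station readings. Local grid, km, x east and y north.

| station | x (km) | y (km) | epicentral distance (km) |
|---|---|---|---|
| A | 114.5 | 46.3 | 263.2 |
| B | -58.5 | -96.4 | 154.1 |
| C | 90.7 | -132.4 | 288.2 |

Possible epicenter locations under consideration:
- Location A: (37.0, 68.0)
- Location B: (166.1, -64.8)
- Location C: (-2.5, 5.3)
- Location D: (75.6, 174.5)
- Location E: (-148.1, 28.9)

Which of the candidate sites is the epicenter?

Location E

For each candidate, compare |candidate − station| to the reported distance:
Location A: residuals A 182.7, B 36.0, C 80.7 → max 182.7 km
Location B: residuals A 140.7, B 72.7, C 186.9 → max 186.9 km
Location C: residuals A 139.2, B 38.0, C 121.9 → max 139.2 km
Location D: residuals A 129.2, B 148.2, C 19.1 → max 148.2 km
Location E: residuals A 0.0, B 0.1, C 0.0 → max 0.1 km
Only Location E has all residuals ≈ 0.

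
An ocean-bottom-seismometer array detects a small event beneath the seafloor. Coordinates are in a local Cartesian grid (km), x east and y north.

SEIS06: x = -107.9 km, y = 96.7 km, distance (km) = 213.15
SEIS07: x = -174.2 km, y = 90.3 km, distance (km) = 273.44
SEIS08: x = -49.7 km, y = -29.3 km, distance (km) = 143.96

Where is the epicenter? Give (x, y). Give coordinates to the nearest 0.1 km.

Circle about each station: (x + 107.9)² + (y − 96.7)² = 213.15²; (x + 174.2)² + (y − 90.3)² = 273.44²; (x + 49.7)² + (y + 29.3)² = 143.96².
Subtracting the SEIS06 equation from the SEIS07 and SEIS08 equations removes the quadratic terms:
-132.6 x − 12.8 y = -11830.08
116.4 x − 252.0 y = 7043.72
Solving the 2×2 system: x ≈ 88.0, y ≈ 12.7 km.

(88.0, 12.7)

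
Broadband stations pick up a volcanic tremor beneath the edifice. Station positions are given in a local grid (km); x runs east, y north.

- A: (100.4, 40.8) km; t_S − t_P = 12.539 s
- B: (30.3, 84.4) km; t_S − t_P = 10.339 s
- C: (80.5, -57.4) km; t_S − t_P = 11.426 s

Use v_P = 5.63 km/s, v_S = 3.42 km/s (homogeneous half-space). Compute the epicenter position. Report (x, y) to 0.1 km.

(-0.9, -0.1)

Distance from S−P lag: d = Δt · v_P v_S / (v_P − v_S) = Δt · (5.63·3.42)/(5.63−3.42) ≈ 8.7125·Δt.
So d_A = 109.25, d_B = 90.08, d_C = 99.55 km.
Circle about each station: (x − 100.4)² + (y − 40.8)² = 109.25²; (x − 30.3)² + (y − 84.4)² = 90.08²; (x − 80.5)² + (y + 57.4)² = 99.55².
Subtracting pairs of circle equations eliminates x²+y² and gives linear equations (the radical axes):
-140.2 x + 87.2 y = 117.81
-39.8 x − 196.4 y = 55.57
Solving the 2×2 system: x ≈ -0.9, y ≈ -0.1 km.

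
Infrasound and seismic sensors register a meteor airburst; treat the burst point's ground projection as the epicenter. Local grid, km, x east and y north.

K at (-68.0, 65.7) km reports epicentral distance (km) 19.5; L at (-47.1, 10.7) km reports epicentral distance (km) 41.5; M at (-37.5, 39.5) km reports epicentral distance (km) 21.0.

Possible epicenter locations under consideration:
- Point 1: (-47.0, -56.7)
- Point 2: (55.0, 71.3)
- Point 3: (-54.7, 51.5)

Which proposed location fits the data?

Point 3

For each candidate, compare |candidate − station| to the reported distance:
Point 1: residuals K 104.7, L 25.9, M 75.7 → max 104.7 km
Point 2: residuals K 103.6, L 77.2, M 76.8 → max 103.6 km
Point 3: residuals K 0.0, L 0.0, M 0.0 → max 0.0 km
Only Point 3 has all residuals ≈ 0.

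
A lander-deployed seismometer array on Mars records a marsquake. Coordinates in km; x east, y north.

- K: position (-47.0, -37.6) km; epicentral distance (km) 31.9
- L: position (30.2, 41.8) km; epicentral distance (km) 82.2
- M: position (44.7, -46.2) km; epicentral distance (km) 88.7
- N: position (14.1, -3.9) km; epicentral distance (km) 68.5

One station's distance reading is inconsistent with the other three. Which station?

Solve using three stations at a time. Using K, L, M (subtract circle equations pairwise → linear system) gives (x, y) ≈ (-35.3, -7.9).
Distances from that point to each station vs reported:
  K: calculated 31.9 vs reported 31.9 → residual 0.0 km
  L: calculated 82.2 vs reported 82.2 → residual 0.0 km
  M: calculated 88.7 vs reported 88.7 → residual 0.0 km
  N: calculated 49.6 vs reported 68.5 → residual 18.9 km
K, L, M are mutually consistent (residuals ≈ 0); N is off by 18.9 km.

N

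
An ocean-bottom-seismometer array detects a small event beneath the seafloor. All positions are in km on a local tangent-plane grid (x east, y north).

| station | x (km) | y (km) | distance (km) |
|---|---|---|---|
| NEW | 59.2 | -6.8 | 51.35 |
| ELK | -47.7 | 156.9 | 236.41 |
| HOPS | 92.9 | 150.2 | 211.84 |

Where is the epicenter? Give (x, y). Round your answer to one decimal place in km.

Circle about each station: (x − 59.2)² + (y + 6.8)² = 51.35²; (x + 47.7)² + (y − 156.9)² = 236.41²; (x − 92.9)² + (y − 150.2)² = 211.84².
Subtracting pairs of circle equations eliminates x²+y² and gives linear equations (the radical axes):
-213.8 x + 327.4 y = -29910.85
67.4 x + 314.0 y = -14599.79
Solving the 2×2 system: x ≈ 51.7, y ≈ -57.6 km.

x ≈ 51.7 km, y ≈ -57.6 km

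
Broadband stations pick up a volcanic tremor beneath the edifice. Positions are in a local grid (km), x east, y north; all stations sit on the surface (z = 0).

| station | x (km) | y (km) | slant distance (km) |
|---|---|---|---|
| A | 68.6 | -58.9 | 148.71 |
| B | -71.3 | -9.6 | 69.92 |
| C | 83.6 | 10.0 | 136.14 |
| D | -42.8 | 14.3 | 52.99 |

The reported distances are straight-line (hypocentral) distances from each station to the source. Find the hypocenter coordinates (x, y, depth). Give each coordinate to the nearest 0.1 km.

Each station gives a sphere (x−x_i)² + (y−y_i)² + z² = d_i² (stations at z=0).
Subtracting the A sphere from B and C: z² cancels, leaving linear equations in x and y:
-279.8 x + 98.6 y = 14226.54
30.0 x + 137.8 y = 2494.35
Solving: x ≈ -41.298, y ≈ 27.092 km (keep extra digits for the depth step; rounded: -41.3, 27.1).
Then from the A sphere: z² = 148.71² − (x − 68.6)² − (y + 58.9)² with x = -41.298, y = 27.092, so z ≈ 51.405 ≈ 51.4 km.
Check against D (with the unrounded solution): distance 52.99 ≈ 52.99 km. ✓

(-41.3, 27.1, 51.4)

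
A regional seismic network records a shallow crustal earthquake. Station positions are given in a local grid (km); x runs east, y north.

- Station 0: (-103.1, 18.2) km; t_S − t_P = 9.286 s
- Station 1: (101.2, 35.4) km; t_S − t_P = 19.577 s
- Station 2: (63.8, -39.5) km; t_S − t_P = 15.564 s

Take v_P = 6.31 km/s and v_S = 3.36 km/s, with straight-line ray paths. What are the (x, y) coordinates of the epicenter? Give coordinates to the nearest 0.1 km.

Distance from S−P lag: d = Δt · v_P v_S / (v_P − v_S) = Δt · (6.31·3.36)/(6.31−3.36) ≈ 7.1870·Δt.
So d_Station 0 = 66.74, d_Station 1 = 140.70, d_Station 2 = 111.86 km.
Circle about each station: (x + 103.1)² + (y − 18.2)² = 66.74²; (x − 101.2)² + (y − 35.4)² = 140.70²; (x − 63.8)² + (y + 39.5)² = 111.86².
Subtracting pairs of circle equations eliminates x²+y² and gives linear equations (the radical axes):
408.6 x + 34.4 y = -14808.51
333.8 x − 115.4 y = -13388.59
Solving the 2×2 system: x ≈ -37.0, y ≈ 9.0 km.

(-37.0, 9.0)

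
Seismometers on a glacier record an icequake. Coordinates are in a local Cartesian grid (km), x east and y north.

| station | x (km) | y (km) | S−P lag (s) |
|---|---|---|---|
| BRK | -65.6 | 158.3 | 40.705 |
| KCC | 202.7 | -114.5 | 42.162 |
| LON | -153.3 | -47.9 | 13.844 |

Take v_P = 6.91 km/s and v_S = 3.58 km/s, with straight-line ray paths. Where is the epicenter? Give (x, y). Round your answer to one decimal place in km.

x ≈ -109.4 km, y ≈ -140.9 km

Distance from S−P lag: d = Δt · v_P v_S / (v_P − v_S) = Δt · (6.91·3.58)/(6.91−3.58) ≈ 7.4288·Δt.
So d_BRK = 302.39, d_KCC = 313.21, d_LON = 102.84 km.
Circle about each station: (x + 65.6)² + (y − 158.3)² = 302.39²; (x − 202.7)² + (y + 114.5)² = 313.21²; (x + 153.3)² + (y + 47.9)² = 102.84².
Subtracting the BRK equation from the KCC and LON equations removes the quadratic terms:
536.6 x − 545.6 y = 18174.50
-175.4 x − 412.4 y = 77296.70
Solving the 2×2 system: x ≈ -109.4, y ≈ -140.9 km.
Check against BRK (with the unrounded x, y): √((x + 65.6)²+(y − 158.3)²) = 302.39 ≈ 302.39 km. ✓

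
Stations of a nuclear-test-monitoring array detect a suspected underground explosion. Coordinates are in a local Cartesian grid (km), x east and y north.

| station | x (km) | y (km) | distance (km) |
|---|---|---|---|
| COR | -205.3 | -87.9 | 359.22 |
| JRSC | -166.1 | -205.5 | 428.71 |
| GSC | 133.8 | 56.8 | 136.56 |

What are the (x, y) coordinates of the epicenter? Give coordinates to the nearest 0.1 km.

Circle about each station: (x + 205.3)² + (y + 87.9)² = 359.22²; (x + 166.1)² + (y + 205.5)² = 428.71²; (x − 133.8)² + (y − 56.8)² = 136.56².
Subtracting pairs of circle equations eliminates x²+y² and gives linear equations (the radical axes):
78.4 x − 235.2 y = -34808.30
678.2 x + 289.4 y = 81644.55
Solving the 2×2 system: x ≈ 50.1, y ≈ 164.7 km.

50.1 km east, 164.7 km north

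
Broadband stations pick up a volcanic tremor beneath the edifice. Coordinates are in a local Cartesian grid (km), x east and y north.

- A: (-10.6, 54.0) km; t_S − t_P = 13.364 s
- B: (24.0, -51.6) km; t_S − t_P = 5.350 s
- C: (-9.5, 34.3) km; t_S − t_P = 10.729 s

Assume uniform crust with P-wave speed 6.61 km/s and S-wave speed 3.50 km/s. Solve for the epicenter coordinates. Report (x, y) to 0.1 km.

-15.3 km east, -45.3 km north

Distance from S−P lag: d = Δt · v_P v_S / (v_P − v_S) = Δt · (6.61·3.50)/(6.61−3.50) ≈ 7.4389·Δt.
So d_A = 99.41, d_B = 39.80, d_C = 79.81 km.
Circle about each station: (x + 10.6)² + (y − 54.0)² = 99.41²; (x − 24.0)² + (y + 51.6)² = 39.80²; (x + 9.5)² + (y − 34.3)² = 79.81².
Subtracting the A equation from the B and C equations removes the quadratic terms:
69.2 x − 211.2 y = 8508.51
2.2 x − 39.4 y = 1751.09
Solving the 2×2 system: x ≈ -15.3, y ≈ -45.3 km.
Check against A (with the unrounded x, y): √((x + 10.6)²+(y − 54.0)²) = 99.41 ≈ 99.41 km. ✓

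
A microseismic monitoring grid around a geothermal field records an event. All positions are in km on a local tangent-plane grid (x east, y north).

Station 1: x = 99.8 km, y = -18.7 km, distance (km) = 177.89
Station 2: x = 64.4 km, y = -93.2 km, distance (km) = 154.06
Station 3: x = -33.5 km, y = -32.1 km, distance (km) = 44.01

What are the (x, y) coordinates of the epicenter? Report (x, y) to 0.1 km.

-77.5 km east, -33.2 km north

Circle about each station: (x − 99.8)² + (y + 18.7)² = 177.89²; (x − 64.4)² + (y + 93.2)² = 154.06²; (x + 33.5)² + (y + 32.1)² = 44.01².
Subtracting the Station 1 equation from the Station 2 and Station 3 equations removes the quadratic terms:
-70.8 x − 149.0 y = 10434.24
-266.6 x − 26.8 y = 21550.90
Solving the 2×2 system: x ≈ -77.5, y ≈ -33.2 km.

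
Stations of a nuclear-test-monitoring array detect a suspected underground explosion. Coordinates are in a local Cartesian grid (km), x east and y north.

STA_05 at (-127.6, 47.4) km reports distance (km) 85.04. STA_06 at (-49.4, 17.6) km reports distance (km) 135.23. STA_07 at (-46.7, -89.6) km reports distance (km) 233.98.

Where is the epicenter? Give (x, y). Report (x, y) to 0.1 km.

x ≈ -121.2 km, y ≈ 132.2 km

Circle about each station: (x + 127.6)² + (y − 47.4)² = 85.04²; (x + 49.4)² + (y − 17.6)² = 135.23²; (x + 46.7)² + (y + 89.6)² = 233.98².
Subtracting the STA_05 equation from the STA_06 and STA_07 equations removes the quadratic terms:
156.4 x − 59.6 y = -26833.75
161.8 x − 274.0 y = -55834.31
Solving the 2×2 system: x ≈ -121.2, y ≈ 132.2 km.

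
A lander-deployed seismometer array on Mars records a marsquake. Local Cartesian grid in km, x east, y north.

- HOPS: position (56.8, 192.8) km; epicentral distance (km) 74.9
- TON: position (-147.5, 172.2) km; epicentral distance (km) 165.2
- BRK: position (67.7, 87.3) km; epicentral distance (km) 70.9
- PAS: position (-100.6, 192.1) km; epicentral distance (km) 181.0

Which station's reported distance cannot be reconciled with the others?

Solve using three stations at a time. Using HOPS, TON, BRK (subtract circle equations pairwise → linear system) gives (x, y) ≈ (12.8, 132.2).
Distances from that point to each station vs reported:
  HOPS: calculated 74.9 vs reported 74.9 → residual 0.0 km
  TON: calculated 165.2 vs reported 165.2 → residual 0.0 km
  BRK: calculated 70.9 vs reported 70.9 → residual 0.0 km
  PAS: calculated 128.2 vs reported 181.0 → residual 52.8 km
HOPS, TON, BRK are mutually consistent (residuals ≈ 0); PAS is off by 52.8 km.

PAS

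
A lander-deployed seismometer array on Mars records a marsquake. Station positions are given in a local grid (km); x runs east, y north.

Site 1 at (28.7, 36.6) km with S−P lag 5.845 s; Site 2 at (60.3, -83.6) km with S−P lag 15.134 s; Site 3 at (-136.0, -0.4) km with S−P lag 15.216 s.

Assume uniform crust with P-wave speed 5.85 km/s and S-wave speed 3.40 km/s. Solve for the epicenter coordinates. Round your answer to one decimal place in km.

Distance from S−P lag: d = Δt · v_P v_S / (v_P − v_S) = Δt · (5.85·3.40)/(5.85−3.40) ≈ 8.1184·Δt.
So d_Site 1 = 47.45, d_Site 2 = 122.86, d_Site 3 = 123.53 km.
Circle about each station: (x − 28.7)² + (y − 36.6)² = 47.45²; (x − 60.3)² + (y + 83.6)² = 122.86²; (x + 136.0)² + (y + 0.4)² = 123.53².
Subtracting pairs of circle equations eliminates x²+y² and gives linear equations (the radical axes):
63.2 x − 240.4 y = -4381.28
-329.4 x − 74.0 y = 3324.75
Solving the 2×2 system: x ≈ -13.4, y ≈ 14.7 km.
Check against Site 1 (with the unrounded x, y): √((x − 28.7)²+(y − 36.6)²) = 47.45 ≈ 47.45 km. ✓

x ≈ -13.4 km, y ≈ 14.7 km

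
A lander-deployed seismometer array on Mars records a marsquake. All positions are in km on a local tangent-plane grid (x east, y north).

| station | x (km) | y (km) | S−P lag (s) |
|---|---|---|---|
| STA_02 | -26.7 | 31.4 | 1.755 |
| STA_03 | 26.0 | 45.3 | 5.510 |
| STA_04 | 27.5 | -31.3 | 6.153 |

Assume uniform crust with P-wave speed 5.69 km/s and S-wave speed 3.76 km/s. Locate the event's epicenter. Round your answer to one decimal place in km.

Distance from S−P lag: d = Δt · v_P v_S / (v_P − v_S) = Δt · (5.69·3.76)/(5.69−3.76) ≈ 11.0852·Δt.
So d_STA_02 = 19.45, d_STA_03 = 61.08, d_STA_04 = 68.21 km.
Circle about each station: (x + 26.7)² + (y − 31.4)² = 19.45²; (x − 26.0)² + (y − 45.3)² = 61.08²; (x − 27.5)² + (y + 31.3)² = 68.21².
Subtracting pairs of circle equations eliminates x²+y² and gives linear equations (the radical axes):
105.4 x + 27.8 y = -2323.22
108.4 x − 125.4 y = -4237.21
Solving the 2×2 system: x ≈ -25.2, y ≈ 12.0 km.

(-25.2, 12.0)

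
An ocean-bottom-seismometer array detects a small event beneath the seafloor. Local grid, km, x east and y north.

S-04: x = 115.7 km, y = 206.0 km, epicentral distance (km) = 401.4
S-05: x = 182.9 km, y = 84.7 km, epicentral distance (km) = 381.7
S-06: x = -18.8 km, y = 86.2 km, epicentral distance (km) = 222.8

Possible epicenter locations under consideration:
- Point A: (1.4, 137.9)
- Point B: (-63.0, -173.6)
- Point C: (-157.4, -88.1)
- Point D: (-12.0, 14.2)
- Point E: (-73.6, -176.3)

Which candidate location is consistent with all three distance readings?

Point C

For each candidate, compare |candidate − station| to the reported distance:
Point A: residuals S-04 268.4, S-05 192.6, S-06 167.3 → max 268.4 km
Point B: residuals S-04 18.2, S-05 25.1, S-06 40.7 → max 40.7 km
Point C: residuals S-04 0.1, S-05 0.0, S-06 0.1 → max 0.1 km
Point D: residuals S-04 171.0, S-05 174.4, S-06 150.5 → max 174.4 km
Point E: residuals S-04 25.2, S-05 15.8, S-06 45.4 → max 45.4 km
Only Point C has all residuals ≈ 0.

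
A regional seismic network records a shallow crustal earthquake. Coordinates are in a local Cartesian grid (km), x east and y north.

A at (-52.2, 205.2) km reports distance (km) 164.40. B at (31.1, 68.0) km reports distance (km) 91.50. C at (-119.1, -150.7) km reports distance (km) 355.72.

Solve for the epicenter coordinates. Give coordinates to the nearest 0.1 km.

(95.5, 133.0)

Circle about each station: (x + 52.2)² + (y − 205.2)² = 164.40²; (x − 31.1)² + (y − 68.0)² = 91.50²; (x + 119.1)² + (y + 150.7)² = 355.72².
Subtracting the A equation from the B and C equations removes the quadratic terms:
166.6 x − 274.4 y = -20585.56
-133.8 x − 711.8 y = -107445.94
Solving the 2×2 system: x ≈ 95.5, y ≈ 133.0 km.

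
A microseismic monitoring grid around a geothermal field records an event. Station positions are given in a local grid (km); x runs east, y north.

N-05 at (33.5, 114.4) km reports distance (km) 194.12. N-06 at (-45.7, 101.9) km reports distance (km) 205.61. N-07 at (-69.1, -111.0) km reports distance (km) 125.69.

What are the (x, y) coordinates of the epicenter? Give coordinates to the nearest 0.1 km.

x ≈ 52.4 km, y ≈ -78.8 km

Circle about each station: (x − 33.5)² + (y − 114.4)² = 194.12²; (x + 45.7)² + (y − 101.9)² = 205.61²; (x + 69.1)² + (y + 111.0)² = 125.69².
Subtracting pairs of circle equations eliminates x²+y² and gives linear equations (the radical axes):
-158.4 x − 25.0 y = -6330.41
-205.2 x − 450.8 y = 24770.80
Solving the 2×2 system: x ≈ 52.4, y ≈ -78.8 km.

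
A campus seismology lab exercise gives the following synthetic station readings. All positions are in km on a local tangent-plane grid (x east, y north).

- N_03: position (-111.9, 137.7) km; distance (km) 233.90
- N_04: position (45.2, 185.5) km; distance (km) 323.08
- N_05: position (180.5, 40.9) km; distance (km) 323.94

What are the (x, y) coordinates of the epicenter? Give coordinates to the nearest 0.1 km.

-113.0 km east, -96.2 km north

Circle about each station: (x + 111.9)² + (y − 137.7)² = 233.90²; (x − 45.2)² + (y − 185.5)² = 323.08²; (x − 180.5)² + (y − 40.9)² = 323.94².
Subtracting the N_03 equation from the N_04 and N_05 equations removes the quadratic terms:
314.2 x + 95.6 y = -44701.09
584.8 x − 193.6 y = -47457.75
Solving the 2×2 system: x ≈ -113.0, y ≈ -96.2 km.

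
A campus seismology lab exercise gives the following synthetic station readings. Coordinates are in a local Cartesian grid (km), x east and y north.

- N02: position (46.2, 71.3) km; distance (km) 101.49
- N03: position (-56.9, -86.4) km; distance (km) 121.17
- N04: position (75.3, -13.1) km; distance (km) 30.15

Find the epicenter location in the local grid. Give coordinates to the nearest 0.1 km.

Circle about each station: (x − 46.2)² + (y − 71.3)² = 101.49²; (x + 56.9)² + (y + 86.4)² = 121.17²; (x − 75.3)² + (y + 13.1)² = 30.15².
Subtracting the N02 equation from the N03 and N04 equations removes the quadratic terms:
-206.2 x − 315.4 y = -897.51
58.2 x − 168.8 y = 8014.77
Solving the 2×2 system: x ≈ 50.4, y ≈ -30.1 km.

50.4 km east, -30.1 km north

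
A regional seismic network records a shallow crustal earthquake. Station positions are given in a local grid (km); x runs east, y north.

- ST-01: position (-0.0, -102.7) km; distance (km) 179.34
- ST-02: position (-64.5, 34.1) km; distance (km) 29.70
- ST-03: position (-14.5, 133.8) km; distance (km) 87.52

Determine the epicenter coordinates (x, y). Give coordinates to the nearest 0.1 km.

(-66.9, 63.7)

Circle about each station: x² + (y + 102.7)² = 179.34²; (x + 64.5)² + (y − 34.1)² = 29.70²; (x + 14.5)² + (y − 133.8)² = 87.52².
Subtracting the ST-01 equation from the ST-02 and ST-03 equations removes the quadratic terms:
-129.0 x + 273.6 y = 26056.52
-29.0 x + 473.0 y = 32068.49
Solving the 2×2 system: x ≈ -66.9, y ≈ 63.7 km.
Check against ST-01 (with the unrounded x, y): √(x²+(y + 102.7)²) = 179.34 ≈ 179.34 km. ✓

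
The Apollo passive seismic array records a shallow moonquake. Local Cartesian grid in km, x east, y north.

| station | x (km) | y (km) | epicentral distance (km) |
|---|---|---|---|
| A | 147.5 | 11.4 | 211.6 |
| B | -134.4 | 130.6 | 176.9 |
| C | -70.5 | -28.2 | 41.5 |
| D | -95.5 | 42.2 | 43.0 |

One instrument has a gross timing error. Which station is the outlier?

Solve using three stations at a time. Using A, C, D (subtract circle equations pairwise → linear system) gives (x, y) ≈ (-64.1, 12.8).
Distances from that point to each station vs reported:
  A: calculated 211.6 vs reported 211.6 → residual 0.0 km
  B: calculated 137.2 vs reported 176.9 → residual 39.7 km
  C: calculated 41.5 vs reported 41.5 → residual 0.0 km
  D: calculated 43.0 vs reported 43.0 → residual 0.0 km
A, C, D are mutually consistent (residuals ≈ 0); B is off by 39.7 km.

B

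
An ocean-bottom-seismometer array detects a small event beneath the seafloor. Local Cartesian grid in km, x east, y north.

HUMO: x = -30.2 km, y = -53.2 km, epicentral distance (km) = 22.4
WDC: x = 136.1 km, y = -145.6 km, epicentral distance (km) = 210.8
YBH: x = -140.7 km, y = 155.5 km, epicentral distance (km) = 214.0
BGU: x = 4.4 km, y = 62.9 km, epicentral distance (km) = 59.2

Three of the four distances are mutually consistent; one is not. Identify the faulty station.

BGU

Solve using three stations at a time. Using HUMO, WDC, YBH (subtract circle equations pairwise → linear system) gives (x, y) ≈ (-43.4, -35.1).
Distances from that point to each station vs reported:
  HUMO: calculated 22.4 vs reported 22.4 → residual 0.0 km
  WDC: calculated 210.8 vs reported 210.8 → residual 0.0 km
  YBH: calculated 214.0 vs reported 214.0 → residual 0.0 km
  BGU: calculated 109.1 vs reported 59.2 → residual 49.9 km
HUMO, WDC, YBH are mutually consistent (residuals ≈ 0); BGU is off by 49.9 km.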